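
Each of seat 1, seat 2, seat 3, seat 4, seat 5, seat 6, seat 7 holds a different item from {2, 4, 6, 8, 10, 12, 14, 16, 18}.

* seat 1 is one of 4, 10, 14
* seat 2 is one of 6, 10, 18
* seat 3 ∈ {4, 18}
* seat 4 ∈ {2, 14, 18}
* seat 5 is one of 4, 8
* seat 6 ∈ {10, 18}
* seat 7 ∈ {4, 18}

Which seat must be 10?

seat 6

The 7 variables together cover exactly {2, 4, 6, 8, 10, 14, 18} — 7 values for 7 variables — and 2 appears only in seat 4's list, so seat 4 = 2.
The 6 still-open variables together cover exactly {4, 6, 8, 10, 14, 18} — 6 values for 6 variables — and 6 appears only in seat 2's list, so seat 2 = 6.
The 5 still-open variables draw from only 5 values {4, 8, 10, 14, 18}, so each is used; only seat 5 can be 8, hence seat 5 = 8.
Among the 4 still-open variables, 14 fits only seat 1 (and all 4 values in {4, 10, 14, 18} must be used), so seat 1 = 14.
The 3 still-open variables together cover exactly {4, 10, 18} — 3 values for 3 variables — and 10 appears only in seat 6's list, so seat 6 = 10.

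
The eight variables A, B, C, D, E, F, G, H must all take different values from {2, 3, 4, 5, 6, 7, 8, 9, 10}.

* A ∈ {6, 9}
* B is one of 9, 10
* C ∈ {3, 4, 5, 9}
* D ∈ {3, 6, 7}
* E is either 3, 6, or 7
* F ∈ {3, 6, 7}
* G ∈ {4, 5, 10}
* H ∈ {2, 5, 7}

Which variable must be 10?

B

The 8 variables draw from only 8 values {2, 3, 4, 5, 6, 7, 9, 10}, so each is used; only H can be 2, hence H = 2.
D, E, F between them cover only {3, 6, 7} — a naked triple. Remove those values from A, C.
A has just one choice, so A = 9. Remove 9 from B, C.
So 10 goes to B.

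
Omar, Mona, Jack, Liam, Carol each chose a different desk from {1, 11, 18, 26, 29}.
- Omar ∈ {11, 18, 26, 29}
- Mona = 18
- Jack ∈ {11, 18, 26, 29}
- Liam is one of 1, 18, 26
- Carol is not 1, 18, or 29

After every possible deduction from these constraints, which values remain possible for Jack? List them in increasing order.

11, 26, 29

Mona has just one choice, so Mona = 18. So Omar, Jack, Liam can't be 18.
Among the 4 still-open variables, 1 fits only Liam (and all 4 values in {1, 11, 26, 29} must be used), so Liam = 1.
No further eliminations apply; Jack can still be any of 11, 26, 29.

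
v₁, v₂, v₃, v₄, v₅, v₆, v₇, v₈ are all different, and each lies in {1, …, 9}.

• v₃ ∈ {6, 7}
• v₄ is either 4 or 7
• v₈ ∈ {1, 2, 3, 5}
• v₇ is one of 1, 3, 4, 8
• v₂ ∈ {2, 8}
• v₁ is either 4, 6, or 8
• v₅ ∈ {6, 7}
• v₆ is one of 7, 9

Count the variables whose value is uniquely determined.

4

v₃ and v₅ share exactly the 2 values {6, 7}; by pigeonhole those values go to them, so strike 6, 7 from v₁, v₄, v₆.
v₄'s domain is down to {4}, so v₄ = 4. Remove 4 from v₁, v₇.
v₆'s domain is down to {9}, so v₆ = 9.
v₁ has just one choice, so v₁ = 8. Eliminate 8 elsewhere: v₂, v₇.
That leaves v₂ = 2. Strike 2 from v₈.
Determined: v₁=8, v₂=2, v₄=4, v₆=9. The other variables each still have more than one consistent value. That makes 4.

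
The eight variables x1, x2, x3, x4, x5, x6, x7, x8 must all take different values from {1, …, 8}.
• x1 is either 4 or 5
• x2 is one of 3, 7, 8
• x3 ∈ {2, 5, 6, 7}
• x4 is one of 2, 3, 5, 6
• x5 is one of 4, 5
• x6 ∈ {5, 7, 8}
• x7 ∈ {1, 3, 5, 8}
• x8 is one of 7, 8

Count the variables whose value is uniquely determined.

Among the 8 variables, 1 fits only x7 (and all 8 values in {1, 2, 3, 4, 5, 6, 7, 8} must be used), so x7 = 1.
The 2 variables x1 and x5 are confined to {4, 5}, which locks those values in; drop them from x3, x4, x6.
The 2 variables x6 and x8 are confined to {7, 8}, which locks those values in; drop them from x2, x3.
x2's domain is down to {3}, so x2 = 3. Remove 3 from x4.
Determined: x2=3, x7=1. The other variables each still have more than one consistent value. That makes 2.

2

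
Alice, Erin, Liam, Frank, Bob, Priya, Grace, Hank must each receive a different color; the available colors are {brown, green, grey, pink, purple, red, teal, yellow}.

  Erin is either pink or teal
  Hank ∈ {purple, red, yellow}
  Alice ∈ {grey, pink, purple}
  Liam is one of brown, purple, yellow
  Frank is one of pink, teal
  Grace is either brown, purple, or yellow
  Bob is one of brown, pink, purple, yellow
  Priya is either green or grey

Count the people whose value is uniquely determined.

The 8 variables together cover exactly {brown, green, grey, pink, purple, red, teal, yellow} — 8 values for 8 variables — and green appears only in Priya's list, so Priya = green.
Among the 7 still-open variables, grey fits only Alice (and all 7 values in {brown, grey, pink, purple, red, teal, yellow} must be used), so Alice = grey.
The 6 still-open variables draw from only 6 values {brown, pink, purple, red, teal, yellow}, so each is used; only Hank can be red, hence Hank = red.
Erin and Frank share exactly the 2 values {pink, teal}; by pigeonhole those values go to them, so strike pink, teal from Bob.
Determined: Alice=grey, Priya=green, Hank=red. The other people each still have more than one consistent value. That makes 3.

3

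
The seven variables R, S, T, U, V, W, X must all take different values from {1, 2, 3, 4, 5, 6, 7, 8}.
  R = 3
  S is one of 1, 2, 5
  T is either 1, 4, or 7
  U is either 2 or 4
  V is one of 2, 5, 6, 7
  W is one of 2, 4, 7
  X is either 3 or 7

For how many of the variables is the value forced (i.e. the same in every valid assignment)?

5

R must be 3 (only option left). Strike 3 from X.
X must be 7 (only option left). Remove 7 from T, V, W.
Among the 5 still-open variables, 6 fits only V (and all 5 values in {1, 2, 4, 5, 6} must be used), so V = 6.
The 4 still-open variables draw from only 4 values {1, 2, 4, 5}, so each is used; only S can be 5, hence S = 5.
The 3 still-open variables draw from only 3 values {1, 2, 4}, so each is used; only T can be 1, hence T = 1.
Determined: R=3, S=5, T=1, V=6, X=7. The other variables each still have more than one consistent value. That makes 5.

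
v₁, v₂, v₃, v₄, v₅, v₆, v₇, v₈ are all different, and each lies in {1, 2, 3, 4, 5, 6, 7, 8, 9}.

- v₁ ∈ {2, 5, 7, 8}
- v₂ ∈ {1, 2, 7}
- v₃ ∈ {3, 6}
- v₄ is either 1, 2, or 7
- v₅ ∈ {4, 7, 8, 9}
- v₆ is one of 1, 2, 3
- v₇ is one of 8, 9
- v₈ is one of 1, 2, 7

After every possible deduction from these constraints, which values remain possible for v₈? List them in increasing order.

1, 2, 7

The 3 variables v₂, v₄, v₈ are confined to {1, 2, 7}, which locks those values in; drop them from v₁, v₅, v₆.
v₆'s domain is down to {3}, so v₆ = 3. Eliminate 3 elsewhere: v₃.
v₃'s domain is down to {6}, so v₃ = 6.
No further eliminations apply; v₈ can still be any of 1, 2, 7.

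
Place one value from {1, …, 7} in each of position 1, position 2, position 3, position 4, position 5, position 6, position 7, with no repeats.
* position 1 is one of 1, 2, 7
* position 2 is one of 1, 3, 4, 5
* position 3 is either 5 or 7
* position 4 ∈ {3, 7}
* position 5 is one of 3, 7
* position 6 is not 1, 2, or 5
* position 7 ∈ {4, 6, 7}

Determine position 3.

5

Among the 7 variables, 2 fits only position 1 (and all 7 values in {1, 2, 3, 4, 5, 6, 7} must be used), so position 1 = 2.
The 6 still-open variables draw from only 6 values {1, 3, 4, 5, 6, 7}, so each is used; only position 2 can be 1, hence position 2 = 1.
The 5 still-open variables draw from only 5 values {3, 4, 5, 6, 7}, so each is used; only position 3 can be 5, hence position 3 = 5.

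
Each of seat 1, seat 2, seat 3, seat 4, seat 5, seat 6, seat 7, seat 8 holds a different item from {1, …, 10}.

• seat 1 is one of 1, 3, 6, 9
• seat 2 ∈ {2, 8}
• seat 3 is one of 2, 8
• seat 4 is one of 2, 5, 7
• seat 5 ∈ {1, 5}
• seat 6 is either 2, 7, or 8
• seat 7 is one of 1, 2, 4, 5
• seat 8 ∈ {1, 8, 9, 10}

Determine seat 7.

The 2 variables seat 2 and seat 3 are confined to {2, 8}, which locks those values in; drop them from seat 4, seat 6, seat 7, seat 8.
seat 6 must be 7 (only option left). Strike 7 from seat 4.
That leaves seat 4 = 5. Remove 5 from seat 5, seat 7.
seat 5 must be 1 (only option left). Remove 1 from seat 1, seat 7, seat 8.
So seat 7 = 4.

4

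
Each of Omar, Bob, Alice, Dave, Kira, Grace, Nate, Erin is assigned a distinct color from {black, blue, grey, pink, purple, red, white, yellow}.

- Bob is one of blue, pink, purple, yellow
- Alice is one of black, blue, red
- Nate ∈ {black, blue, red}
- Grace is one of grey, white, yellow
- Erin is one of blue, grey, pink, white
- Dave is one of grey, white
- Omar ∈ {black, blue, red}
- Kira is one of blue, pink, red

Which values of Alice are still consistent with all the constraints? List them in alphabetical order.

The 8 variables together cover exactly {black, blue, grey, pink, purple, red, white, yellow} — 8 values for 8 variables — and purple appears only in Bob's list, so Bob = purple.
The 7 still-open variables together cover exactly {black, blue, grey, pink, red, white, yellow} — 7 values for 7 variables — and yellow appears only in Grace's list, so Grace = yellow.
The 3 variables Omar, Alice, Nate are confined to {black, blue, red}, which locks those values in; drop them from Kira, Erin.
That leaves Kira = pink. So Erin can't be pink.
No further eliminations apply; Alice can still be any of black, blue, red.

black, blue, red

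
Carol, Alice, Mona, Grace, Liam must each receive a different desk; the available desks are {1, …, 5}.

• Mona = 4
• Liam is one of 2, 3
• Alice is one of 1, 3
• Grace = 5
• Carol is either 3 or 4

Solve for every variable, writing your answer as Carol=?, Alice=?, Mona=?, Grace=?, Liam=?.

Mona has just one choice, so Mona = 4. Remove 4 from Carol.
That leaves Grace = 5.
That leaves Carol = 3. Strike 3 from Alice, Liam.
Alice must be 1 (only option left).
Liam must be 2 (only option left).

Carol=3, Alice=1, Mona=4, Grace=5, Liam=2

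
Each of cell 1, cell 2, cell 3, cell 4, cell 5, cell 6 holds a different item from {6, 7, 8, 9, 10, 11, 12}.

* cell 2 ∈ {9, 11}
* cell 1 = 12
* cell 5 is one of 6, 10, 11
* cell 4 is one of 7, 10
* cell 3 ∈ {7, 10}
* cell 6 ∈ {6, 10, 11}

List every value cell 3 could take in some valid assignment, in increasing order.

cell 1's domain is down to {12}, so cell 1 = 12.
Among the 5 still-open variables, 9 fits only cell 2 (and all 5 values in {6, 7, 9, 10, 11} must be used), so cell 2 = 9.
The 2 variables cell 3 and cell 4 are confined to {7, 10}, which locks those values in; drop them from cell 5, cell 6.
No further eliminations apply; cell 3 can still be any of 7, 10.

7, 10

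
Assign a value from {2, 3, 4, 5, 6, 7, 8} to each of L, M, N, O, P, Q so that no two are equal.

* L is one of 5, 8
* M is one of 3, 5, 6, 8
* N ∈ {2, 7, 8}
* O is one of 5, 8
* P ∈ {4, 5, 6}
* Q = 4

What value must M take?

3

Q must be 4 (only option left). So P can't be 4.
L and O between them cover only {5, 8} — a naked pair. Remove those values from M, N, P.
P's domain is down to {6}, so P = 6. Strike 6 from M.
So M = 3.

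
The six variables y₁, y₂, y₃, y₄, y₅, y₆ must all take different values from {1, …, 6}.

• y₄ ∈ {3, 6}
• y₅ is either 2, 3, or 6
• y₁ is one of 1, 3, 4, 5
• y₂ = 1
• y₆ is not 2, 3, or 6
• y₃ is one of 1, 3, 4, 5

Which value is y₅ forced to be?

2

y₂ has just one choice, so y₂ = 1. Remove 1 from y₁, y₃, y₆.
The 5 still-open variables together cover exactly {2, 3, 4, 5, 6} — 5 values for 5 variables — and 2 appears only in y₅'s list, so y₅ = 2.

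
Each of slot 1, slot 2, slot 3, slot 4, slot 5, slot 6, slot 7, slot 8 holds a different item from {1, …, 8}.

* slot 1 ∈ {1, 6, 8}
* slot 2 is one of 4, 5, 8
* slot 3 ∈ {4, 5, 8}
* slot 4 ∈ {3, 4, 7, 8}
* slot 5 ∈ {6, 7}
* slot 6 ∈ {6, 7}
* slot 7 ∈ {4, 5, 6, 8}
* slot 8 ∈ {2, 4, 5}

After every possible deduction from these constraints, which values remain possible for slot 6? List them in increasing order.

The 8 variables together cover exactly {1, 2, 3, 4, 5, 6, 7, 8} — 8 values for 8 variables — and 1 appears only in slot 1's list, so slot 1 = 1.
Among the 7 still-open variables, 2 fits only slot 8 (and all 7 values in {2, 3, 4, 5, 6, 7, 8} must be used), so slot 8 = 2.
Among the 6 still-open variables, 3 fits only slot 4 (and all 6 values in {3, 4, 5, 6, 7, 8} must be used), so slot 4 = 3.
slot 5 and slot 6 between them cover only {6, 7} — a naked pair. Remove those values from slot 7.
No further eliminations apply; slot 6 can still be any of 6, 7.

6, 7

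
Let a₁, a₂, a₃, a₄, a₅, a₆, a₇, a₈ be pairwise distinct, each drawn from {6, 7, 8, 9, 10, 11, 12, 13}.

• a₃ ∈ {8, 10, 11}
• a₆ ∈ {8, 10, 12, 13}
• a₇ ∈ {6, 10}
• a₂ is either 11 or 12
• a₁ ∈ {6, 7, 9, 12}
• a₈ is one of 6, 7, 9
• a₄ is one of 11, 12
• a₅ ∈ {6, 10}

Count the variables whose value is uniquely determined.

Among the 8 variables, 13 fits only a₆ (and all 8 values in {6, 7, 8, 9, 10, 11, 12, 13} must be used), so a₆ = 13.
The 7 still-open variables draw from only 7 values {6, 7, 8, 9, 10, 11, 12}, so each is used; only a₃ can be 8, hence a₃ = 8.
a₂ and a₄ between them cover only {11, 12} — a naked pair. Remove those values from a₁.
a₅ and a₇ between them cover only {6, 10} — a naked pair. Remove those values from a₁, a₈.
Determined: a₃=8, a₆=13. The other variables each still have more than one consistent value. That makes 2.

2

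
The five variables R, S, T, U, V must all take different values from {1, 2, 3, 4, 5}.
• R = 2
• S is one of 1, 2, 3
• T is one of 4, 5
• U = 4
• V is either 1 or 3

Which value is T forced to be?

R must be 2 (only option left). So S can't be 2.
U's domain is down to {4}, so U = 4. Strike 4 from T.
So T = 5.

5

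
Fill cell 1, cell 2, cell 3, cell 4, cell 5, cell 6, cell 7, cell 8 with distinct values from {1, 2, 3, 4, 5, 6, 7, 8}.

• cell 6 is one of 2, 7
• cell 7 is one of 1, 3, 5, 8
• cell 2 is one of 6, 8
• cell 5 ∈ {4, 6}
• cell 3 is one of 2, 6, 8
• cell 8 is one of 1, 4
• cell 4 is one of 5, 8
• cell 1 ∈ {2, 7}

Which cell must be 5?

cell 4

The 8 variables draw from only 8 values {1, 2, 3, 4, 5, 6, 7, 8}, so each is used; only cell 7 can be 3, hence cell 7 = 3.
Among the 7 still-open variables, 1 fits only cell 8 (and all 7 values in {1, 2, 4, 5, 6, 7, 8} must be used), so cell 8 = 1.
The 6 still-open variables draw from only 6 values {2, 4, 5, 6, 7, 8}, so each is used; only cell 5 can be 4, hence cell 5 = 4.
Among the 5 still-open variables, 5 fits only cell 4 (and all 5 values in {2, 5, 6, 7, 8} must be used), so cell 4 = 5.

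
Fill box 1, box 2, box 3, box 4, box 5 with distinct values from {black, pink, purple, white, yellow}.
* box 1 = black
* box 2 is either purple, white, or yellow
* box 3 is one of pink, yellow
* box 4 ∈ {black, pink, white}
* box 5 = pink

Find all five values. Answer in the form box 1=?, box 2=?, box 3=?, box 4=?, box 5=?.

box 1 has just one choice, so box 1 = black. Eliminate black elsewhere: box 4.
box 5 must be pink (only option left). So box 3, box 4 can't be pink.
box 3 has just one choice, so box 3 = yellow. Eliminate yellow elsewhere: box 2.
box 4 has just one choice, so box 4 = white. Strike white from box 2.
box 2 has just one choice, so box 2 = purple.

box 1=black, box 2=purple, box 3=yellow, box 4=white, box 5=pink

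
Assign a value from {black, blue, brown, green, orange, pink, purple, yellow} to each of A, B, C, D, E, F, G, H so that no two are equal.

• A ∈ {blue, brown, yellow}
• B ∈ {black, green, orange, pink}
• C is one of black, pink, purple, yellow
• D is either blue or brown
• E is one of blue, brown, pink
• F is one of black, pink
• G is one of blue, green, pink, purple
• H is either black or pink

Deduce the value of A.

yellow

The 8 variables draw from only 8 values {black, blue, brown, green, orange, pink, purple, yellow}, so each is used; only B can be orange, hence B = orange.
The 7 still-open variables draw from only 7 values {black, blue, brown, green, pink, purple, yellow}, so each is used; only G can be green, hence G = green.
The 6 still-open variables together cover exactly {black, blue, brown, pink, purple, yellow} — 6 values for 6 variables — and purple appears only in C's list, so C = purple.
The 5 still-open variables draw from only 5 values {black, blue, brown, pink, yellow}, so each is used; only A can be yellow, hence A = yellow.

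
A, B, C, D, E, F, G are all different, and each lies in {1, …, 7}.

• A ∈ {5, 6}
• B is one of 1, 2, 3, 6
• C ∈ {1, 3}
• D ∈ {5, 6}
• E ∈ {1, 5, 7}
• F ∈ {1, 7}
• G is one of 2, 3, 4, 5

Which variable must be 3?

C

The 7 variables together cover exactly {1, 2, 3, 4, 5, 6, 7} — 7 values for 7 variables — and 4 appears only in G's list, so G = 4.
The 6 still-open variables draw from only 6 values {1, 2, 3, 5, 6, 7}, so each is used; only B can be 2, hence B = 2.
The 5 still-open variables together cover exactly {1, 3, 5, 6, 7} — 5 values for 5 variables — and 3 appears only in C's list, so C = 3.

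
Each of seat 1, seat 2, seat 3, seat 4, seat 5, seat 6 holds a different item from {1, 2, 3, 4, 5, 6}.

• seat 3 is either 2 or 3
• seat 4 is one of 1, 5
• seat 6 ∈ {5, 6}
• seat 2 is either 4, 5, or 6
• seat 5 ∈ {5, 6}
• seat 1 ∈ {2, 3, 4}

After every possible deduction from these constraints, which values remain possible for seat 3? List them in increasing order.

2, 3

The 6 variables draw from only 6 values {1, 2, 3, 4, 5, 6}, so each is used; only seat 4 can be 1, hence seat 4 = 1.
seat 5 and seat 6 between them cover only {5, 6} — a naked pair. Remove those values from seat 2.
seat 2's domain is down to {4}, so seat 2 = 4. So seat 1 can't be 4.
No further eliminations apply; seat 3 can still be any of 2, 3.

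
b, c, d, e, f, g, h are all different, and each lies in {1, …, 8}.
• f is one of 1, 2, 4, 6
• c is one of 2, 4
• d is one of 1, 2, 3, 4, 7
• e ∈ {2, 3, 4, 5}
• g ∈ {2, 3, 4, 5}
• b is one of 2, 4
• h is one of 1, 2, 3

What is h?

The 7 variables draw from only 7 values {1, 2, 3, 4, 5, 6, 7}, so each is used; only f can be 6, hence f = 6.
The 6 still-open variables draw from only 6 values {1, 2, 3, 4, 5, 7}, so each is used; only d can be 7, hence d = 7.
The 5 still-open variables together cover exactly {1, 2, 3, 4, 5} — 5 values for 5 variables — and 1 appears only in h's list, so h = 1.

1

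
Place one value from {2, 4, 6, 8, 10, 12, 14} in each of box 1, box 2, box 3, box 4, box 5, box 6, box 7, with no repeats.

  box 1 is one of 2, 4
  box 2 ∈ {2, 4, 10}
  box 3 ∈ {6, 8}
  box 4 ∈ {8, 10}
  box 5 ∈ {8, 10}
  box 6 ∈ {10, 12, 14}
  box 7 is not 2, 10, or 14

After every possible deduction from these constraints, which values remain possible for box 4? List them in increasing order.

Among the 7 variables, 14 fits only box 6 (and all 7 values in {2, 4, 6, 8, 10, 12, 14} must be used), so box 6 = 14.
The 6 still-open variables together cover exactly {2, 4, 6, 8, 10, 12} — 6 values for 6 variables — and 12 appears only in box 7's list, so box 7 = 12.
The 5 still-open variables together cover exactly {2, 4, 6, 8, 10} — 5 values for 5 variables — and 6 appears only in box 3's list, so box 3 = 6.
The 2 variables box 4 and box 5 are confined to {8, 10}, which locks those values in; drop them from box 2.
No further eliminations apply; box 4 can still be any of 8, 10.

8, 10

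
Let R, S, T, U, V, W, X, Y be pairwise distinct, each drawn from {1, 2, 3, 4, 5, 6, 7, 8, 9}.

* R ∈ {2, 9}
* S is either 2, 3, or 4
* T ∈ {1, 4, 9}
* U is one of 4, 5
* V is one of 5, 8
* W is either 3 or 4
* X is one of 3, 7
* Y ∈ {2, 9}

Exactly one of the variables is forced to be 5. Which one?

The 8 variables together cover exactly {1, 2, 3, 4, 5, 7, 8, 9} — 8 values for 8 variables — and 1 appears only in T's list, so T = 1.
The 7 still-open variables together cover exactly {2, 3, 4, 5, 7, 8, 9} — 7 values for 7 variables — and 7 appears only in X's list, so X = 7.
The 6 still-open variables together cover exactly {2, 3, 4, 5, 8, 9} — 6 values for 6 variables — and 8 appears only in V's list, so V = 8.
The 5 still-open variables together cover exactly {2, 3, 4, 5, 9} — 5 values for 5 variables — and 5 appears only in U's list, so U = 5.

U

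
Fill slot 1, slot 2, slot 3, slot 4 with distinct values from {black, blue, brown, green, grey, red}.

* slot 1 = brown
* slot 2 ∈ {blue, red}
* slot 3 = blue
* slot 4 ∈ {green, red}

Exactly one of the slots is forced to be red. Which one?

slot 2

slot 1 has just one choice, so slot 1 = brown.
slot 3's domain is down to {blue}, so slot 3 = blue. So slot 2 can't be blue.
So red goes to slot 2.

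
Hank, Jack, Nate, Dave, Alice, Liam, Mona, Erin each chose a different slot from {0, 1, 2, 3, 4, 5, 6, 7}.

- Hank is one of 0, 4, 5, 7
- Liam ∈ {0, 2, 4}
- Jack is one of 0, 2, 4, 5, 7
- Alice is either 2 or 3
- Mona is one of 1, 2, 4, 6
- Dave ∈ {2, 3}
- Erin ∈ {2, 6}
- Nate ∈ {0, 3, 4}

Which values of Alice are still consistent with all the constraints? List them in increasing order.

2, 3

Among the 8 variables, 1 fits only Mona (and all 8 values in {0, 1, 2, 3, 4, 5, 6, 7} must be used), so Mona = 1.
The 7 still-open variables together cover exactly {0, 2, 3, 4, 5, 6, 7} — 7 values for 7 variables — and 6 appears only in Erin's list, so Erin = 6.
The 2 variables Dave and Alice are confined to {2, 3}, which locks those values in; drop them from Jack, Nate, Liam.
The 2 variables Nate and Liam are confined to {0, 4}, which locks those values in; drop them from Hank, Jack.
No further eliminations apply; Alice can still be any of 2, 3.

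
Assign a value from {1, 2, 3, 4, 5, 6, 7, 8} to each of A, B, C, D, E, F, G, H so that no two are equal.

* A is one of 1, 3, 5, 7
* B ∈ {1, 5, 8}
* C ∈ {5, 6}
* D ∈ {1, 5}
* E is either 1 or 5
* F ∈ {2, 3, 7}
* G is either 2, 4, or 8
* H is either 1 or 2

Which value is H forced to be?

Among the 8 variables, 4 fits only G (and all 8 values in {1, 2, 3, 4, 5, 6, 7, 8} must be used), so G = 4.
The 7 still-open variables draw from only 7 values {1, 2, 3, 5, 6, 7, 8}, so each is used; only C can be 6, hence C = 6.
The 6 still-open variables together cover exactly {1, 2, 3, 5, 7, 8} — 6 values for 6 variables — and 8 appears only in B's list, so B = 8.
D and E between them cover only {1, 5} — a naked pair. Remove those values from A, H.
So H = 2.

2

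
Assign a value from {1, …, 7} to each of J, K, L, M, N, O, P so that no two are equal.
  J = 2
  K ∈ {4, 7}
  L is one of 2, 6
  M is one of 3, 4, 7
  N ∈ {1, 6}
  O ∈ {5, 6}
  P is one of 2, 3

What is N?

1

J has just one choice, so J = 2. Strike 2 from L, P.
That leaves L = 6. So N, O can't be 6.
So N = 1.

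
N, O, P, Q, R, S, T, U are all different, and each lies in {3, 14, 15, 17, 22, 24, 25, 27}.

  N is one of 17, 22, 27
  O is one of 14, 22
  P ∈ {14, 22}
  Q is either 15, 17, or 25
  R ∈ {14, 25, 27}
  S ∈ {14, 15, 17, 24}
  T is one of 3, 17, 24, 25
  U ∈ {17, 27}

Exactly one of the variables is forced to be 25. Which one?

R

The 8 variables together cover exactly {3, 14, 15, 17, 22, 24, 25, 27} — 8 values for 8 variables — and 3 appears only in T's list, so T = 3.
The 7 still-open variables draw from only 7 values {14, 15, 17, 22, 24, 25, 27}, so each is used; only S can be 24, hence S = 24.
The 6 still-open variables draw from only 6 values {14, 15, 17, 22, 25, 27}, so each is used; only Q can be 15, hence Q = 15.
Among the 5 still-open variables, 25 fits only R (and all 5 values in {14, 17, 22, 25, 27} must be used), so R = 25.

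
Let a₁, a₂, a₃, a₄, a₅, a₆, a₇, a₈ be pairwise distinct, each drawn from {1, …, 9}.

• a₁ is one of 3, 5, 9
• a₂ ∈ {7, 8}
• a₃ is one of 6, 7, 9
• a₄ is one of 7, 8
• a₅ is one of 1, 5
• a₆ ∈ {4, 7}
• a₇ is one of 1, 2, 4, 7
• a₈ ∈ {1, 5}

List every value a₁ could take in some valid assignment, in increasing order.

a₂ and a₄ share exactly the 2 values {7, 8}; by pigeonhole those values go to them, so strike 7, 8 from a₃, a₆, a₇.
a₆ must be 4 (only option left). So a₇ can't be 4.
a₅ and a₈ share exactly the 2 values {1, 5}; by pigeonhole those values go to them, so strike 1, 5 from a₁, a₇.
a₇'s domain is down to {2}, so a₇ = 2.
No further eliminations apply; a₁ can still be any of 3, 9.

3, 9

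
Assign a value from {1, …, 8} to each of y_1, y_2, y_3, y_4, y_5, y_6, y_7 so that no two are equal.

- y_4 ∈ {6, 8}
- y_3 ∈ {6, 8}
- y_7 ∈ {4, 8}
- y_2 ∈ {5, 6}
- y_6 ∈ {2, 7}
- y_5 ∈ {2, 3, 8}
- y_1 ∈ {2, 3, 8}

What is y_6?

The 7 variables draw from only 7 values {2, 3, 4, 5, 6, 7, 8}, so each is used; only y_7 can be 4, hence y_7 = 4.
The 6 still-open variables together cover exactly {2, 3, 5, 6, 7, 8} — 6 values for 6 variables — and 5 appears only in y_2's list, so y_2 = 5.
Among the 5 still-open variables, 7 fits only y_6 (and all 5 values in {2, 3, 6, 7, 8} must be used), so y_6 = 7.

7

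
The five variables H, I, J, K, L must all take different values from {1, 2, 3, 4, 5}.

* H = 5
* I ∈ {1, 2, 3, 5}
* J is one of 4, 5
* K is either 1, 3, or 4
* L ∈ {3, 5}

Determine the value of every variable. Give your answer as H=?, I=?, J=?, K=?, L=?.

H=5, I=2, J=4, K=1, L=3

H's domain is down to {5}, so H = 5. So I, J, L can't be 5.
J must be 4 (only option left). Strike 4 from K.
L must be 3 (only option left). So I, K can't be 3.
K must be 1 (only option left). So I can't be 1.
I must be 2 (only option left).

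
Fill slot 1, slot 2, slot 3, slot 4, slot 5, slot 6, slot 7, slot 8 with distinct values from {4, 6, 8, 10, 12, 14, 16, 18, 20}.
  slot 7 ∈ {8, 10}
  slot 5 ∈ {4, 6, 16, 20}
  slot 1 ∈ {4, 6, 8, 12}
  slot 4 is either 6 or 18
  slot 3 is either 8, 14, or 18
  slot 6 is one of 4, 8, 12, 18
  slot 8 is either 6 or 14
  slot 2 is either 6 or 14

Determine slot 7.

The 2 variables slot 2 and slot 8 are confined to {6, 14}, which locks those values in; drop them from slot 1, slot 3, slot 4, slot 5.
That leaves slot 4 = 18. Strike 18 from slot 3, slot 6.
That leaves slot 3 = 8. Strike 8 from slot 1, slot 6, slot 7.
So slot 7 = 10.

10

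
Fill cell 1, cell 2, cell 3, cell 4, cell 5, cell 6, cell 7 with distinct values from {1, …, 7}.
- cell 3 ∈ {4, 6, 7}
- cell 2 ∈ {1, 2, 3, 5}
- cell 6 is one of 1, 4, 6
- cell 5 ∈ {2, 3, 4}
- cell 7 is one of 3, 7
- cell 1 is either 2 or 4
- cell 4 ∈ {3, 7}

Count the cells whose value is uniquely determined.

Among the 7 variables, 5 fits only cell 2 (and all 7 values in {1, 2, 3, 4, 5, 6, 7} must be used), so cell 2 = 5.
Among the 6 still-open variables, 1 fits only cell 6 (and all 6 values in {1, 2, 3, 4, 6, 7} must be used), so cell 6 = 1.
The 5 still-open variables together cover exactly {2, 3, 4, 6, 7} — 5 values for 5 variables — and 6 appears only in cell 3's list, so cell 3 = 6.
cell 4 and cell 7 between them cover only {3, 7} — a naked pair. Remove those values from cell 5.
Determined: cell 2=5, cell 3=6, cell 6=1. The other cells each still have more than one consistent value. That makes 3.

3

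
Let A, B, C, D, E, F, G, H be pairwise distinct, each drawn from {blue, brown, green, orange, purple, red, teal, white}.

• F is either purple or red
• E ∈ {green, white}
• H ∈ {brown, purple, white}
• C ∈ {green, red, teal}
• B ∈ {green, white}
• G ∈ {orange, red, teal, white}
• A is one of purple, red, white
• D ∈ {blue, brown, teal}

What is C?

The 8 variables draw from only 8 values {blue, brown, green, orange, purple, red, teal, white}, so each is used; only D can be blue, hence D = blue.
The 7 still-open variables together cover exactly {brown, green, orange, purple, red, teal, white} — 7 values for 7 variables — and brown appears only in H's list, so H = brown.
The 6 still-open variables together cover exactly {green, orange, purple, red, teal, white} — 6 values for 6 variables — and orange appears only in G's list, so G = orange.
Among the 5 still-open variables, teal fits only C (and all 5 values in {green, purple, red, teal, white} must be used), so C = teal.

teal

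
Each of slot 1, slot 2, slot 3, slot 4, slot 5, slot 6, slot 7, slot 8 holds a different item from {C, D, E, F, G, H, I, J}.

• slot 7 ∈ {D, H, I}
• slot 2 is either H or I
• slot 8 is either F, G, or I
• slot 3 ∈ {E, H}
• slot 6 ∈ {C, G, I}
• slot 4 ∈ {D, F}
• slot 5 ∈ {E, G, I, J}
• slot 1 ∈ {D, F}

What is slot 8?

G

Among the 8 variables, C fits only slot 6 (and all 8 values in {C, D, E, F, G, H, I, J} must be used), so slot 6 = C.
The 7 still-open variables draw from only 7 values {D, E, F, G, H, I, J}, so each is used; only slot 5 can be J, hence slot 5 = J.
The 6 still-open variables draw from only 6 values {D, E, F, G, H, I}, so each is used; only slot 3 can be E, hence slot 3 = E.
Among the 5 still-open variables, G fits only slot 8 (and all 5 values in {D, F, G, H, I} must be used), so slot 8 = G.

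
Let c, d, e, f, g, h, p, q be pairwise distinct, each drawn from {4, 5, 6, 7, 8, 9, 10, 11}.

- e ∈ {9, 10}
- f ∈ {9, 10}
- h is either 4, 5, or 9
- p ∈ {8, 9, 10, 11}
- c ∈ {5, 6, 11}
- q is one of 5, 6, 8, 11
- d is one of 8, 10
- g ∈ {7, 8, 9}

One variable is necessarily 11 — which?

p

The 8 variables together cover exactly {4, 5, 6, 7, 8, 9, 10, 11} — 8 values for 8 variables — and 4 appears only in h's list, so h = 4.
The 7 still-open variables together cover exactly {5, 6, 7, 8, 9, 10, 11} — 7 values for 7 variables — and 7 appears only in g's list, so g = 7.
e and f between them cover only {9, 10} — a naked pair. Remove those values from d, p.
d must be 8 (only option left). Eliminate 8 elsewhere: p, q.
So 11 goes to p.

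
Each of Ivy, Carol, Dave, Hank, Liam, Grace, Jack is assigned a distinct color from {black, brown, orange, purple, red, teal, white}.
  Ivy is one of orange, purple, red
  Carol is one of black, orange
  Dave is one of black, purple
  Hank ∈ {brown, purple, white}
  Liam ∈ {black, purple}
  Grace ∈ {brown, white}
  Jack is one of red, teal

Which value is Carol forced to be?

Among the 7 variables, teal fits only Jack (and all 7 values in {black, brown, orange, purple, red, teal, white} must be used), so Jack = teal.
Among the 6 still-open variables, red fits only Ivy (and all 6 values in {black, brown, orange, purple, red, white} must be used), so Ivy = red.
Among the 5 still-open variables, orange fits only Carol (and all 5 values in {black, brown, orange, purple, white} must be used), so Carol = orange.

orange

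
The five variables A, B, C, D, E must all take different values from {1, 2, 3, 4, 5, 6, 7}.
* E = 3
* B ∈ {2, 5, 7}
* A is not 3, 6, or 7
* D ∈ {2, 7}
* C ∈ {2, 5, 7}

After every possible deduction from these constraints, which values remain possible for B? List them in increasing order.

2, 5, 7

E must be 3 (only option left).
B, C, D between them cover only {2, 5, 7} — a naked triple. Remove those values from A.
No further eliminations apply; B can still be any of 2, 5, 7.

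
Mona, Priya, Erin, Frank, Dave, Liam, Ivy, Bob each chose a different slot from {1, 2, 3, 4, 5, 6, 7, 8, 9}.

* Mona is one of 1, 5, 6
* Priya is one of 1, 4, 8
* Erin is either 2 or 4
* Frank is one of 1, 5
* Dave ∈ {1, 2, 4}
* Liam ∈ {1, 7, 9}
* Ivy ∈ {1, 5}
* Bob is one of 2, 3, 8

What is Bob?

The 2 variables Frank and Ivy are confined to {1, 5}, which locks those values in; drop them from Mona, Priya, Dave, Liam.
That leaves Mona = 6.
The 2 variables Erin and Dave are confined to {2, 4}, which locks those values in; drop them from Priya, Bob.
That leaves Priya = 8. Remove 8 from Bob.
So Bob = 3.

3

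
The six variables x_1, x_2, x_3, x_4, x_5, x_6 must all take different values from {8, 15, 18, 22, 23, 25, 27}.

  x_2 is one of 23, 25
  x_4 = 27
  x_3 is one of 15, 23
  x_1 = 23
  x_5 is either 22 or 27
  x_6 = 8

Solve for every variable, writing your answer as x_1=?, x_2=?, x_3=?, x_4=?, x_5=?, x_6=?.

x_1=23, x_2=25, x_3=15, x_4=27, x_5=22, x_6=8

x_1 must be 23 (only option left). Strike 23 from x_2, x_3.
x_2's domain is down to {25}, so x_2 = 25.
That leaves x_3 = 15.
x_4's domain is down to {27}, so x_4 = 27. Remove 27 from x_5.
x_5 must be 22 (only option left).
x_6 has just one choice, so x_6 = 8.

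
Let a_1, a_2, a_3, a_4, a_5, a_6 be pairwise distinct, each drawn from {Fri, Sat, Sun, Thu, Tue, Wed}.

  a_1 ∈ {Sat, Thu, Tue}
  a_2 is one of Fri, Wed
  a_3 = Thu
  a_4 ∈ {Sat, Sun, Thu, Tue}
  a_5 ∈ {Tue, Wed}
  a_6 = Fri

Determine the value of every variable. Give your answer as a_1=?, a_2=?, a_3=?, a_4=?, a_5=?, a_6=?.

a_3 has just one choice, so a_3 = Thu. So a_1, a_4 can't be Thu.
a_6 must be Fri (only option left). Remove Fri from a_2.
That leaves a_2 = Wed. So a_5 can't be Wed.
That leaves a_5 = Tue. Strike Tue from a_1, a_4.
That leaves a_1 = Sat. Eliminate Sat elsewhere: a_4.
a_4 must be Sun (only option left).

a_1=Sat, a_2=Wed, a_3=Thu, a_4=Sun, a_5=Tue, a_6=Fri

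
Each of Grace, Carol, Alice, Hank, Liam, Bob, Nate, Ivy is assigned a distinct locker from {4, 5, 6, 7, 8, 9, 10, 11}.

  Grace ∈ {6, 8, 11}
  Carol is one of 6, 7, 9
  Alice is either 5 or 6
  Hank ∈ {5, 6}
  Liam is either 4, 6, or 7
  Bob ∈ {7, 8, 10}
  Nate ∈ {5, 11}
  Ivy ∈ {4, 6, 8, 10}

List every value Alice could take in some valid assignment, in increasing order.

5, 6

The 8 variables draw from only 8 values {4, 5, 6, 7, 8, 9, 10, 11}, so each is used; only Carol can be 9, hence Carol = 9.
Alice and Hank between them cover only {5, 6} — a naked pair. Remove those values from Grace, Liam, Nate, Ivy.
Nate has just one choice, so Nate = 11. Strike 11 from Grace.
That leaves Grace = 8. Remove 8 from Bob, Ivy.
No further eliminations apply; Alice can still be any of 5, 6.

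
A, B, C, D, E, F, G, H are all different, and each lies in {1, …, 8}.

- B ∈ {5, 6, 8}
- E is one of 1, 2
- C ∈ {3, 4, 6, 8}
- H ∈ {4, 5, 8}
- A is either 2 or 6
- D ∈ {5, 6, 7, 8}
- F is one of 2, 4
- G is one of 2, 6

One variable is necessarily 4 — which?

Among the 8 variables, 1 fits only E (and all 8 values in {1, 2, 3, 4, 5, 6, 7, 8} must be used), so E = 1.
The 7 still-open variables draw from only 7 values {2, 3, 4, 5, 6, 7, 8}, so each is used; only C can be 3, hence C = 3.
Among the 6 still-open variables, 7 fits only D (and all 6 values in {2, 4, 5, 6, 7, 8} must be used), so D = 7.
A and G between them cover only {2, 6} — a naked pair. Remove those values from B, F.
So 4 goes to F.

F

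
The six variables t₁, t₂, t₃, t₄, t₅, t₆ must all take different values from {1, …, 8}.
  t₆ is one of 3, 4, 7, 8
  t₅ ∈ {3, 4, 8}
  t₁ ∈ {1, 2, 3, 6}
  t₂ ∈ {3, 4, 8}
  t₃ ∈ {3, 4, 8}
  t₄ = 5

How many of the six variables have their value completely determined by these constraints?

t₄ must be 5 (only option left).
t₂, t₃, t₅ between them cover only {3, 4, 8} — a naked triple. Remove those values from t₁, t₆.
That leaves t₆ = 7.
Determined: t₄=5, t₆=7. The other variables each still have more than one consistent value. That makes 2.

2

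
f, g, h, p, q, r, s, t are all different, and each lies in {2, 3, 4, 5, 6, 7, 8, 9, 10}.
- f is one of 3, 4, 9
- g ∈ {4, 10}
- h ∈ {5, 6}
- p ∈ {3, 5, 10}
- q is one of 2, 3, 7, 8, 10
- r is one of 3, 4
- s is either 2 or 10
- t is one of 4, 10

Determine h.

6

g and t between them cover only {4, 10} — a naked pair. Remove those values from f, p, q, r, s.
That leaves r = 3. Remove 3 from f, p, q.
That leaves s = 2. So q can't be 2.
f's domain is down to {9}, so f = 9.
p must be 5 (only option left). Strike 5 from h.
So h = 6.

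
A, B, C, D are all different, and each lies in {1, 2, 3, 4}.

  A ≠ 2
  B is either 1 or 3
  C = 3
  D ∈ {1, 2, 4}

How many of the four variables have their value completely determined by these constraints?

C must be 3 (only option left). So A, B can't be 3.
B must be 1 (only option left). Remove 1 from A, D.
A has just one choice, so A = 4. So D can't be 4.
D's domain is down to {2}, so D = 2.
Every variable is fixed: A=4, B=1, C=3, D=2. That makes 4.

4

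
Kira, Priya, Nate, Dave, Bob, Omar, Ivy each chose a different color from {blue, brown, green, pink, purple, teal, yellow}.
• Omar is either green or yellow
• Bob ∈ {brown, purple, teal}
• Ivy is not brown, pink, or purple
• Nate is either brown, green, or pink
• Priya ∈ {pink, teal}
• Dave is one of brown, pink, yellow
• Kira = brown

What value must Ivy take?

blue

Kira must be brown (only option left). Remove brown from Nate, Dave, Bob.
Among the 6 still-open variables, blue fits only Ivy (and all 6 values in {blue, green, pink, purple, teal, yellow} must be used), so Ivy = blue.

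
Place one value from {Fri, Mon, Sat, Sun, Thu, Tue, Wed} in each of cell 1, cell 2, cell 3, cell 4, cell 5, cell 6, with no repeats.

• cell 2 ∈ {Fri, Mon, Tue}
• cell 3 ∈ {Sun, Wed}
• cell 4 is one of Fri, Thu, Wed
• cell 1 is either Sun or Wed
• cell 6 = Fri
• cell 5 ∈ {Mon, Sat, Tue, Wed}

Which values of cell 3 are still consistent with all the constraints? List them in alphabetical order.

Sun, Wed

cell 6's domain is down to {Fri}, so cell 6 = Fri. Eliminate Fri elsewhere: cell 2, cell 4.
cell 1 and cell 3 share exactly the 2 values {Sun, Wed}; by pigeonhole those values go to them, so strike Sun, Wed from cell 4, cell 5.
cell 4 has just one choice, so cell 4 = Thu.
No further eliminations apply; cell 3 can still be any of Sun, Wed.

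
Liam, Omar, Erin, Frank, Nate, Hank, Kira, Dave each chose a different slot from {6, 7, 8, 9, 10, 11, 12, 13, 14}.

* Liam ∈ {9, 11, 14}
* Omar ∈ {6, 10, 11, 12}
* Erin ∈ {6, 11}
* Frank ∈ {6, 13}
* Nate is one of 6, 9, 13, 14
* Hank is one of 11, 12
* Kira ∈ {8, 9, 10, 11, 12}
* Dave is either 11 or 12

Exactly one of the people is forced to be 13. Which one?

Among the 8 variables, 8 fits only Kira (and all 8 values in {6, 8, 9, 10, 11, 12, 13, 14} must be used), so Kira = 8.
Among the 7 still-open variables, 10 fits only Omar (and all 7 values in {6, 9, 10, 11, 12, 13, 14} must be used), so Omar = 10.
Hank and Dave share exactly the 2 values {11, 12}; by pigeonhole those values go to them, so strike 11, 12 from Liam, Erin.
That leaves Erin = 6. Strike 6 from Frank, Nate.
So 13 goes to Frank.

Frank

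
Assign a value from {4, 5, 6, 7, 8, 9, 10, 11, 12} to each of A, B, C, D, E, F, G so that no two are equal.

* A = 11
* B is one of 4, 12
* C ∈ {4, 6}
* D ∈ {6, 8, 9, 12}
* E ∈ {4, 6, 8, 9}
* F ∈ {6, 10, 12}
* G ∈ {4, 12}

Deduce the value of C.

6

A must be 11 (only option left).
The 6 still-open variables together cover exactly {4, 6, 8, 9, 10, 12} — 6 values for 6 variables — and 10 appears only in F's list, so F = 10.
The 2 variables B and G are confined to {4, 12}, which locks those values in; drop them from C, D, E.
So C = 6.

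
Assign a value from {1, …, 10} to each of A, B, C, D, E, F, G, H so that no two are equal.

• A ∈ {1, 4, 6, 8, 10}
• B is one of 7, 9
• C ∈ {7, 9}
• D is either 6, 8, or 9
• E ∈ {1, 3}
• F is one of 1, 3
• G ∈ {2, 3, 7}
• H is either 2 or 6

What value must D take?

8

The 2 variables B and C are confined to {7, 9}, which locks those values in; drop them from D, G.
The 2 variables E and F are confined to {1, 3}, which locks those values in; drop them from A, G.
G must be 2 (only option left). Strike 2 from H.
That leaves H = 6. So A, D can't be 6.
So D = 8.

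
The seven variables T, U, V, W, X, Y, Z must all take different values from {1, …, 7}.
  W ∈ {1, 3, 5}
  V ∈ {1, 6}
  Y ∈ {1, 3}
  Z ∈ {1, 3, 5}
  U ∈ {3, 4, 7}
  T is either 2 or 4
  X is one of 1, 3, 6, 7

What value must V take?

6

The 7 variables draw from only 7 values {1, 2, 3, 4, 5, 6, 7}, so each is used; only T can be 2, hence T = 2.
Among the 6 still-open variables, 4 fits only U (and all 6 values in {1, 3, 4, 5, 6, 7} must be used), so U = 4.
Among the 5 still-open variables, 7 fits only X (and all 5 values in {1, 3, 5, 6, 7} must be used), so X = 7.
The 4 still-open variables draw from only 4 values {1, 3, 5, 6}, so each is used; only V can be 6, hence V = 6.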